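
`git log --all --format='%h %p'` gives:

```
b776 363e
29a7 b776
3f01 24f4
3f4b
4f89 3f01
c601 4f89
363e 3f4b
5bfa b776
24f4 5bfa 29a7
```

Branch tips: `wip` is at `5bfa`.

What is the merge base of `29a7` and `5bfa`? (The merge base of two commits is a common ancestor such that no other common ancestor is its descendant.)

Ancestors of 29a7: {29a7, 363e, 3f4b, b776}.
Ancestors of 5bfa: {363e, 3f4b, 5bfa, b776}.
Common ancestors: {363e, 3f4b, b776}.
Among these, b776 is not an ancestor of any other common ancestor — it is the merge base.

b776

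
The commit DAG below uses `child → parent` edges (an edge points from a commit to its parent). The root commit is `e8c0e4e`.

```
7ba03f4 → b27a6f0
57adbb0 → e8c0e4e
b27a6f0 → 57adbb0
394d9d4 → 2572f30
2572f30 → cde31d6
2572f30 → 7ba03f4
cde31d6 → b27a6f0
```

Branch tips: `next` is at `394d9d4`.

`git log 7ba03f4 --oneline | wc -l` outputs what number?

Walking parent pointers from 7ba03f4: reachable set = {57adbb0, 7ba03f4, b27a6f0, e8c0e4e}.
That is 4 commits.

4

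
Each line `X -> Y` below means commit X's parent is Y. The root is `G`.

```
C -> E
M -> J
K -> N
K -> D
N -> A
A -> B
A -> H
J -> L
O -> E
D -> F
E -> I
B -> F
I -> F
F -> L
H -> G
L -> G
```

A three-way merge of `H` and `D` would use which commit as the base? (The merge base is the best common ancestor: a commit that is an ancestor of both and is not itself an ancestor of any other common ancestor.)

G

Ancestors of H: {G, H}.
Ancestors of D: {D, F, G, L}.
Common ancestors: {G}.
The only common ancestor is G, so it is the merge base.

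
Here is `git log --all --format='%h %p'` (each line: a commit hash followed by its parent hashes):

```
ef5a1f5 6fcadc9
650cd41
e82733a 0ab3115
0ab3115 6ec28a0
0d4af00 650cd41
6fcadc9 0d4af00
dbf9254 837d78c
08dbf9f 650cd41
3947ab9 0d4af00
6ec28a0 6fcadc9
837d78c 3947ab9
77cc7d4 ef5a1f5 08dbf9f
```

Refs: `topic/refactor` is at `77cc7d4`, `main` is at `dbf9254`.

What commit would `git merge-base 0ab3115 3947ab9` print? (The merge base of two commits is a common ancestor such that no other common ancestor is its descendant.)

0d4af00

Ancestors of 0ab3115: {0ab3115, 0d4af00, 650cd41, 6ec28a0, 6fcadc9}.
Ancestors of 3947ab9: {0d4af00, 3947ab9, 650cd41}.
Common ancestors: {0d4af00, 650cd41}.
Among these, 0d4af00 is not an ancestor of any other common ancestor — it is the merge base.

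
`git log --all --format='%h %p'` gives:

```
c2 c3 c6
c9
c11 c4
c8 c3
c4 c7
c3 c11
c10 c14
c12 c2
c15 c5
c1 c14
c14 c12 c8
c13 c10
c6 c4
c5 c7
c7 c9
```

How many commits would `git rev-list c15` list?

Walking parent pointers from c15: reachable set = {c15, c5, c7, c9}.
That is 4 commits.

4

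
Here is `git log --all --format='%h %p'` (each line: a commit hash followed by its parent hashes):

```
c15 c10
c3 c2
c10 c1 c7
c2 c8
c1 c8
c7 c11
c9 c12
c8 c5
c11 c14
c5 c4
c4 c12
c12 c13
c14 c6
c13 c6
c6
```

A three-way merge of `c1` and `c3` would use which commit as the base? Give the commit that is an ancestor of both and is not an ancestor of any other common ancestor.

Ancestors of c1: {c1, c12, c13, c4, c5, c6, c8}.
Ancestors of c3: {c12, c13, c2, c3, c4, c5, c6, c8}.
Common ancestors: {c12, c13, c4, c5, c6, c8}.
Among these, c8 is not an ancestor of any other common ancestor — it is the merge base.

c8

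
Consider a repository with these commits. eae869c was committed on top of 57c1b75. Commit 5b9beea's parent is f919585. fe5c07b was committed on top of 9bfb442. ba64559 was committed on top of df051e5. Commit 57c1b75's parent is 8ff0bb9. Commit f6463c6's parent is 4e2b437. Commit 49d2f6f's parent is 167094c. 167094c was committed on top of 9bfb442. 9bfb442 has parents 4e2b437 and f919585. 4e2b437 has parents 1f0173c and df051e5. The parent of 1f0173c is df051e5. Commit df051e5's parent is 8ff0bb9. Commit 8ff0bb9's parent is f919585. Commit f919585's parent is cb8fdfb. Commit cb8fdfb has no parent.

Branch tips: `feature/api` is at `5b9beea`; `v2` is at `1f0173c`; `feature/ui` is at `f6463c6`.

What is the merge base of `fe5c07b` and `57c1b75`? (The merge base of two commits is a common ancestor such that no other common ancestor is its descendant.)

Ancestors of fe5c07b: {1f0173c, 4e2b437, 8ff0bb9, 9bfb442, cb8fdfb, df051e5, f919585, fe5c07b}.
Ancestors of 57c1b75: {57c1b75, 8ff0bb9, cb8fdfb, f919585}.
Common ancestors: {8ff0bb9, cb8fdfb, f919585}.
Among these, 8ff0bb9 is not an ancestor of any other common ancestor — it is the merge base.

8ff0bb9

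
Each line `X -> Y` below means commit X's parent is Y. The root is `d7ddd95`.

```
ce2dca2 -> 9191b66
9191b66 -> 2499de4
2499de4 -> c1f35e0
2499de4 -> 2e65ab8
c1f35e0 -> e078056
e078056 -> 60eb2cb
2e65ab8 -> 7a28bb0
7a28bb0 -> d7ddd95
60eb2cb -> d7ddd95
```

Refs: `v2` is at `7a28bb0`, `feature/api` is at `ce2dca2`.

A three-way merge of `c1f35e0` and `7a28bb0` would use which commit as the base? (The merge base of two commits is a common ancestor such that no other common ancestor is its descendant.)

d7ddd95

Ancestors of c1f35e0: {60eb2cb, c1f35e0, d7ddd95, e078056}.
Ancestors of 7a28bb0: {7a28bb0, d7ddd95}.
Common ancestors: {d7ddd95}.
The only common ancestor is d7ddd95, so it is the merge base.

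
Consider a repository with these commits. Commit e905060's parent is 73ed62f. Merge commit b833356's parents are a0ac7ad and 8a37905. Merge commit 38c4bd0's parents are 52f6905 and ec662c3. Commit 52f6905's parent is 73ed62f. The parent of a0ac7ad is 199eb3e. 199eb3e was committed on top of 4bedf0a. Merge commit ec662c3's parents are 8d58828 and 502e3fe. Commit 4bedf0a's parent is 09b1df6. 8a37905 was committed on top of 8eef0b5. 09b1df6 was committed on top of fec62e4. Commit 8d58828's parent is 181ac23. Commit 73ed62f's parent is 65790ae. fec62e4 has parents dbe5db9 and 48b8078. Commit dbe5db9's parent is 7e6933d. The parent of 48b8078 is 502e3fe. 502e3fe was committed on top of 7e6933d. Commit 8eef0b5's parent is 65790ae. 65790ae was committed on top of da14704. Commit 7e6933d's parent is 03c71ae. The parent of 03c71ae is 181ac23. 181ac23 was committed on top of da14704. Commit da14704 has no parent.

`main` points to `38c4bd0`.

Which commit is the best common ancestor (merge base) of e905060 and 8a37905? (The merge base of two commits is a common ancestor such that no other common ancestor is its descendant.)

Ancestors of e905060: {65790ae, 73ed62f, da14704, e905060}.
Ancestors of 8a37905: {65790ae, 8a37905, 8eef0b5, da14704}.
Common ancestors: {65790ae, da14704}.
Among these, 65790ae is not an ancestor of any other common ancestor — it is the merge base.

65790ae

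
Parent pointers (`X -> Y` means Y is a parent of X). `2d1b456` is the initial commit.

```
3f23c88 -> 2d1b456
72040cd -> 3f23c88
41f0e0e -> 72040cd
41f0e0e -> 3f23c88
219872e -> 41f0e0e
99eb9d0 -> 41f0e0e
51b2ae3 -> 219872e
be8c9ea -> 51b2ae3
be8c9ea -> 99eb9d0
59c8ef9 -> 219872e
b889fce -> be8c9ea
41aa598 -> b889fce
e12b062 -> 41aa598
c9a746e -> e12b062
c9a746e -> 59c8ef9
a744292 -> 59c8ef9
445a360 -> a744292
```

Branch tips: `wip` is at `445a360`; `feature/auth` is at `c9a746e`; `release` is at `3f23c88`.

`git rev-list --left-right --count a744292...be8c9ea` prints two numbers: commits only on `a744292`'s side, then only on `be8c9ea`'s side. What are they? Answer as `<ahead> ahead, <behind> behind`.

2 ahead, 3 behind

Reachable from a744292: {219872e, 2d1b456, 3f23c88, 41f0e0e, 59c8ef9, 72040cd, a744292}.
Reachable from be8c9ea: {219872e, 2d1b456, 3f23c88, 41f0e0e, 51b2ae3, 72040cd, 99eb9d0, be8c9ea}.
Only in a744292's history (ahead): {59c8ef9, a744292} — 2.
Only in be8c9ea's history (behind): {51b2ae3, 99eb9d0, be8c9ea} — 3.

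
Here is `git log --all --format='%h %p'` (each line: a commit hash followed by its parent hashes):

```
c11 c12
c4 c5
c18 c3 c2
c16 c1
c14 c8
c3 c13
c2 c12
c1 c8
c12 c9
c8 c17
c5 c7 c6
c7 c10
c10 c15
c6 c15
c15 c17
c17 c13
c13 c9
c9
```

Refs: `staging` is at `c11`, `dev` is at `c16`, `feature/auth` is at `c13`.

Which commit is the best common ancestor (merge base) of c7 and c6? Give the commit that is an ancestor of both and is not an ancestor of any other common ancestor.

Ancestors of c7: {c10, c13, c15, c17, c7, c9}.
Ancestors of c6: {c13, c15, c17, c6, c9}.
Common ancestors: {c13, c15, c17, c9}.
Among these, c15 is not an ancestor of any other common ancestor — it is the merge base.

c15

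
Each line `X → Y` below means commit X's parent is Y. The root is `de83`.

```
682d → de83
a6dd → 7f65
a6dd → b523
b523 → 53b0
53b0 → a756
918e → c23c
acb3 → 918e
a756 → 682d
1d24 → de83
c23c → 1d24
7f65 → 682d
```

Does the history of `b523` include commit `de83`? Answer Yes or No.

Ancestors of b523 (commits reachable by following parents): {53b0, 682d, a756, b523, de83}.
de83 is in that set, so it is an ancestor of b523.

Yes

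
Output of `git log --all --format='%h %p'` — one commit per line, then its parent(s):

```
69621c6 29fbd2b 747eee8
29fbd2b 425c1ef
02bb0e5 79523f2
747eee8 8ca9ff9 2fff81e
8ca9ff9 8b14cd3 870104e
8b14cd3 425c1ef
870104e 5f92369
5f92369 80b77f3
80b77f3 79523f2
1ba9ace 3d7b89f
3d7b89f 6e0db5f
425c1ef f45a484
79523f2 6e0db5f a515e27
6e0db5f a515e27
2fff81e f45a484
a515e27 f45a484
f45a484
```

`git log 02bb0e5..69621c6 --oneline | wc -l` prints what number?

10

Reachable from 69621c6: {29fbd2b, 2fff81e, 425c1ef, 5f92369, 69621c6, 6e0db5f, 747eee8, 79523f2, 80b77f3, 870104e, 8b14cd3, 8ca9ff9, a515e27, f45a484}.
Reachable from 02bb0e5: {02bb0e5, 6e0db5f, 79523f2, a515e27, f45a484}.
In 69621c6's history but not 02bb0e5's: {29fbd2b, 2fff81e, 425c1ef, 5f92369, 69621c6, 747eee8, 80b77f3, 870104e, 8b14cd3, 8ca9ff9} — 10 commits.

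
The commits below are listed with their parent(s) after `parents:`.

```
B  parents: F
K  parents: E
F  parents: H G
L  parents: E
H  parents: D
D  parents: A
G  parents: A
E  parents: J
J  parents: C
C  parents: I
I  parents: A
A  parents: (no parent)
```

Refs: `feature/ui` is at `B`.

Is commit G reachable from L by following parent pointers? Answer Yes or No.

Ancestors of L: {A, C, E, I, J, L}.
G is not in that set, so it is not an ancestor of L.

No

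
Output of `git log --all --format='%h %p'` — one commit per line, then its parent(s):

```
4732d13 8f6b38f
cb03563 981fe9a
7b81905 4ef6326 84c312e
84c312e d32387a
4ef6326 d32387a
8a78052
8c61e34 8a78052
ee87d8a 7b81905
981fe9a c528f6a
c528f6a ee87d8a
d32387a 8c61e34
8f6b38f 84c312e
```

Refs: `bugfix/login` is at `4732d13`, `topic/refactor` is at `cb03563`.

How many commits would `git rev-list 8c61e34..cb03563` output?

8

Reachable from cb03563: {4ef6326, 7b81905, 84c312e, 8a78052, 8c61e34, 981fe9a, c528f6a, cb03563, d32387a, ee87d8a}.
Reachable from 8c61e34: {8a78052, 8c61e34}.
In cb03563's history but not 8c61e34's: {4ef6326, 7b81905, 84c312e, 981fe9a, c528f6a, cb03563, d32387a, ee87d8a} — 8 commits.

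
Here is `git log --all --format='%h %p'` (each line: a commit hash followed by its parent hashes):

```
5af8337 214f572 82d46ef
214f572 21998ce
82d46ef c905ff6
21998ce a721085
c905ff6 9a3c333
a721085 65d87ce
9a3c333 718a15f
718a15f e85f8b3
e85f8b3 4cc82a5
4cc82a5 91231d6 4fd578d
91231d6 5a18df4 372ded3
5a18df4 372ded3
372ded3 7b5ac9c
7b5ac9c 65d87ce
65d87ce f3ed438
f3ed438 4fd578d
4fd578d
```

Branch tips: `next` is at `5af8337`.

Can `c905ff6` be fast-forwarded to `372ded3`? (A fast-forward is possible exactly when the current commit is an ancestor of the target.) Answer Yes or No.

No

A fast-forward from c905ff6 to 372ded3 is possible iff c905ff6 is an ancestor of 372ded3.
Ancestors of 372ded3: {372ded3, 4fd578d, 65d87ce, 7b5ac9c, f3ed438}.
c905ff6 is not among them, so fast-forward is not possible.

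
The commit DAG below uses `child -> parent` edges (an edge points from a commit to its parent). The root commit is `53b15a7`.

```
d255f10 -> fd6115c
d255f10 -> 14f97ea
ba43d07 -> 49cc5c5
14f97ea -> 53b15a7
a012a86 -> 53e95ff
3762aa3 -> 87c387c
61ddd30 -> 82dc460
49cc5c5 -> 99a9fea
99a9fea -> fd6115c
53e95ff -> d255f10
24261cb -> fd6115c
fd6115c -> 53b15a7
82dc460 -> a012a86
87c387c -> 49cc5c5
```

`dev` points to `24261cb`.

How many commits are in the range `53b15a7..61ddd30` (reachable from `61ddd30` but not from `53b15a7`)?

7

Reachable from 61ddd30: {14f97ea, 53b15a7, 53e95ff, 61ddd30, 82dc460, a012a86, d255f10, fd6115c}.
Reachable from 53b15a7: {53b15a7}.
In 61ddd30's history but not 53b15a7's: {14f97ea, 53e95ff, 61ddd30, 82dc460, a012a86, d255f10, fd6115c} — 7 commits.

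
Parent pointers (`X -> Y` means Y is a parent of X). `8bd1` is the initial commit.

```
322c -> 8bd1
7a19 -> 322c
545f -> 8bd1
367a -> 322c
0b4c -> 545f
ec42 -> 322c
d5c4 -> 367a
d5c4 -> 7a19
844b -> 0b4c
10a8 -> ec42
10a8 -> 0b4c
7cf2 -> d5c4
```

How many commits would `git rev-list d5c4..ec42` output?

Reachable from ec42: {322c, 8bd1, ec42}.
Reachable from d5c4: {322c, 367a, 7a19, 8bd1, d5c4}.
In ec42's history but not d5c4's: {ec42} — 1 commit.

1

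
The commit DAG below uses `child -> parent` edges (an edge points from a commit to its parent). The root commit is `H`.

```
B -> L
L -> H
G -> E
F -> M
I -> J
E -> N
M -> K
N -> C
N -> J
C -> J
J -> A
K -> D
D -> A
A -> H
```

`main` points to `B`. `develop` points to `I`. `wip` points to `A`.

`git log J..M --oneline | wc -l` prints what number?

Reachable from M: {A, D, H, K, M}.
Reachable from J: {A, H, J}.
In M's history but not J's: {D, K, M} — 3 commits.

3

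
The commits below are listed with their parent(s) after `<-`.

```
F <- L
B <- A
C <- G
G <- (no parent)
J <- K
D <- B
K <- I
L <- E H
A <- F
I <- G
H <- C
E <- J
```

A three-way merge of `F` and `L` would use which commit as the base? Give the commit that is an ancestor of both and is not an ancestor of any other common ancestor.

L

Ancestors of F: {C, E, F, G, H, I, J, K, L}.
Ancestors of L: {C, E, G, H, I, J, K, L}.
Common ancestors: {C, E, G, H, I, J, K, L}.
Among these, L is not an ancestor of any other common ancestor — it is the merge base.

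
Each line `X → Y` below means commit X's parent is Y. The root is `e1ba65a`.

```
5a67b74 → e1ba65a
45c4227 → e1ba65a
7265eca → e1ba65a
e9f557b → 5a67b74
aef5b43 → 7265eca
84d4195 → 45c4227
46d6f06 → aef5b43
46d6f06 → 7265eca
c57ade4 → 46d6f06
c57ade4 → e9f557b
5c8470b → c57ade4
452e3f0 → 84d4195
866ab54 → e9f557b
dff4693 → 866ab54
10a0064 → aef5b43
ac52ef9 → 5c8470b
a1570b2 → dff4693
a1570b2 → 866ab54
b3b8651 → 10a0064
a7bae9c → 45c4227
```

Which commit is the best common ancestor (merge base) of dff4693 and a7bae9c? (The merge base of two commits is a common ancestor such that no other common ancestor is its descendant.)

Ancestors of dff4693: {5a67b74, 866ab54, dff4693, e1ba65a, e9f557b}.
Ancestors of a7bae9c: {45c4227, a7bae9c, e1ba65a}.
Common ancestors: {e1ba65a}.
The only common ancestor is e1ba65a, so it is the merge base.

e1ba65a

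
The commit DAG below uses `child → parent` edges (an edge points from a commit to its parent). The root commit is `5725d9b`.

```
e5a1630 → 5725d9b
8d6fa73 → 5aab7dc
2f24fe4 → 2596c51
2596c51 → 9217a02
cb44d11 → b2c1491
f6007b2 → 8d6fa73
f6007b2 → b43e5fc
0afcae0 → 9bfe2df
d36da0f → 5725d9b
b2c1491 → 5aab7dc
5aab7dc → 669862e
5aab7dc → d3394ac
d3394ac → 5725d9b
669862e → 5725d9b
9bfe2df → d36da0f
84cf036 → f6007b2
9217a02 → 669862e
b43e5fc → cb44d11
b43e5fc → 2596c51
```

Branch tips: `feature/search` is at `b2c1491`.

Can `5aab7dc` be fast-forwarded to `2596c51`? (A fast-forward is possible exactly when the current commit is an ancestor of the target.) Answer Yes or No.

A fast-forward from 5aab7dc to 2596c51 is possible iff 5aab7dc is an ancestor of 2596c51.
Ancestors of 2596c51: {2596c51, 5725d9b, 669862e, 9217a02}.
5aab7dc is not among them, so fast-forward is not possible.

No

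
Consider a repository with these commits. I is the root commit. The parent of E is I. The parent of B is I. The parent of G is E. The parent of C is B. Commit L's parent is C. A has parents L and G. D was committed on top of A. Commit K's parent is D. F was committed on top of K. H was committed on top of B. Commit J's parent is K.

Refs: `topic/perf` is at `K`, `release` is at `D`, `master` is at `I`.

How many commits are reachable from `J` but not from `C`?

7

Reachable from J: {A, B, C, D, E, G, I, J, K, L}.
Reachable from C: {B, C, I}.
In J's history but not C's: {A, D, E, G, J, K, L} — 7 commits.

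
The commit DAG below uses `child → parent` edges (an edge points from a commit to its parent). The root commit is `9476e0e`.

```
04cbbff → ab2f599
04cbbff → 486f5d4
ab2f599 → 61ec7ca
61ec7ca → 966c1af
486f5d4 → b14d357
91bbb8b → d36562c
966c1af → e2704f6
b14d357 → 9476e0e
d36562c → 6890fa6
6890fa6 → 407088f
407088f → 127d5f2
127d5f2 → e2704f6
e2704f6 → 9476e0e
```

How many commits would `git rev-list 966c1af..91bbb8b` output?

5

Reachable from 91bbb8b: {127d5f2, 407088f, 6890fa6, 91bbb8b, 9476e0e, d36562c, e2704f6}.
Reachable from 966c1af: {9476e0e, 966c1af, e2704f6}.
In 91bbb8b's history but not 966c1af's: {127d5f2, 407088f, 6890fa6, 91bbb8b, d36562c} — 5 commits.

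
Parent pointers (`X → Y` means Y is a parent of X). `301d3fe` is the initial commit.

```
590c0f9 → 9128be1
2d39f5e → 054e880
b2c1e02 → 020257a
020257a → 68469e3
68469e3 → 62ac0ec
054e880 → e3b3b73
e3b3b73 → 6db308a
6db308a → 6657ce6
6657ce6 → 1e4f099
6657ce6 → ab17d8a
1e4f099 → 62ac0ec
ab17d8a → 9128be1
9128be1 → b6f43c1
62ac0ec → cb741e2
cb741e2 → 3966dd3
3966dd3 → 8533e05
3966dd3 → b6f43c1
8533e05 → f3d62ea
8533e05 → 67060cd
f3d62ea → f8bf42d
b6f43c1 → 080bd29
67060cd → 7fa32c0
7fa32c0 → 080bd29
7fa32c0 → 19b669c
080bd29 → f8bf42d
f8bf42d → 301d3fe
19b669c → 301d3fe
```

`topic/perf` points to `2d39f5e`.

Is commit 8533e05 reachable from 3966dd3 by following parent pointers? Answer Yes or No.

Yes

Ancestors of 3966dd3 (commits reachable by following parents): {080bd29, 19b669c, 301d3fe, 3966dd3, 67060cd, 7fa32c0, 8533e05, b6f43c1, f3d62ea, f8bf42d}.
8533e05 is in that set, so it is an ancestor of 3966dd3.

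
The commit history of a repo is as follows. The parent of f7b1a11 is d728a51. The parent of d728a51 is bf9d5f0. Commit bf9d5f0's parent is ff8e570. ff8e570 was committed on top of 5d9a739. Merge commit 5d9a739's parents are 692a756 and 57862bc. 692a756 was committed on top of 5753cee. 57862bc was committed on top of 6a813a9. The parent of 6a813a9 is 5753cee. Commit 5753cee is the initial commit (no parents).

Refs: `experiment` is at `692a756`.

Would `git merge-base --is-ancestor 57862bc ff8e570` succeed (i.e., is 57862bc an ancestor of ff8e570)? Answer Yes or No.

Ancestors of ff8e570 (commits reachable by following parents): {5753cee, 57862bc, 5d9a739, 692a756, 6a813a9, ff8e570}.
57862bc is in that set, so it is an ancestor of ff8e570.

Yes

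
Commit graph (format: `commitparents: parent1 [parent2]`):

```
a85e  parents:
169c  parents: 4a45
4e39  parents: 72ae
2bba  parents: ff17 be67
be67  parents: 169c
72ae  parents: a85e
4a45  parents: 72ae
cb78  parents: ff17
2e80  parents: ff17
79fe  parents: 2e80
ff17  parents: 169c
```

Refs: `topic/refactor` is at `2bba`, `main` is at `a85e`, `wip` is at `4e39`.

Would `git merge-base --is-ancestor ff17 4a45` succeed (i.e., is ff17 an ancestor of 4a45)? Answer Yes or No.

Ancestors of 4a45: {4a45, 72ae, a85e}.
ff17 is not in that set, so it is not an ancestor of 4a45.

No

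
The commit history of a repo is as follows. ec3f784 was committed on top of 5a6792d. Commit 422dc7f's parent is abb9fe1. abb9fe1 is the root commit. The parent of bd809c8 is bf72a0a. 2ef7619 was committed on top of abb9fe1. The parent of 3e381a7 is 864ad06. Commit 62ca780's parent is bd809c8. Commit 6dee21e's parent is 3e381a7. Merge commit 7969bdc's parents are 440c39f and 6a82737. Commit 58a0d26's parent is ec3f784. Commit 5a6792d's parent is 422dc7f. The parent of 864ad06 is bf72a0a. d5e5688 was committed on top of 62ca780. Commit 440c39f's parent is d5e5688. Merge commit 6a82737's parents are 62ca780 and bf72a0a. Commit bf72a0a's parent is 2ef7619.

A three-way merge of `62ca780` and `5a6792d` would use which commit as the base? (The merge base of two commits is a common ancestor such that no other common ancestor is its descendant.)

Ancestors of 62ca780: {2ef7619, 62ca780, abb9fe1, bd809c8, bf72a0a}.
Ancestors of 5a6792d: {422dc7f, 5a6792d, abb9fe1}.
Common ancestors: {abb9fe1}.
The only common ancestor is abb9fe1, so it is the merge base.

abb9fe1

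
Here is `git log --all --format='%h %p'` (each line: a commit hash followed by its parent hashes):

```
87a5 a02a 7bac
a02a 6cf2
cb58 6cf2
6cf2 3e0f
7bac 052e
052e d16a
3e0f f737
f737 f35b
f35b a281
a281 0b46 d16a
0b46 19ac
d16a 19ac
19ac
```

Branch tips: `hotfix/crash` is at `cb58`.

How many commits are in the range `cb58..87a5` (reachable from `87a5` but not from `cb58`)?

4

Reachable from 87a5: {052e, 0b46, 19ac, 3e0f, 6cf2, 7bac, 87a5, a02a, a281, d16a, f35b, f737}.
Reachable from cb58: {0b46, 19ac, 3e0f, 6cf2, a281, cb58, d16a, f35b, f737}.
In 87a5's history but not cb58's: {052e, 7bac, 87a5, a02a} — 4 commits.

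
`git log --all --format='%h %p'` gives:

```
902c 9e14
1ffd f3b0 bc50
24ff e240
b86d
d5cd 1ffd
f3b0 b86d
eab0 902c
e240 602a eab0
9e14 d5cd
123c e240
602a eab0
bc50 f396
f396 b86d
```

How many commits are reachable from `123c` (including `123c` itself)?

Walking parent pointers from 123c: reachable set = {123c, 1ffd, 602a, 902c, 9e14, b86d, bc50, d5cd, e240, eab0, f396, f3b0}.
That is 12 commits.

12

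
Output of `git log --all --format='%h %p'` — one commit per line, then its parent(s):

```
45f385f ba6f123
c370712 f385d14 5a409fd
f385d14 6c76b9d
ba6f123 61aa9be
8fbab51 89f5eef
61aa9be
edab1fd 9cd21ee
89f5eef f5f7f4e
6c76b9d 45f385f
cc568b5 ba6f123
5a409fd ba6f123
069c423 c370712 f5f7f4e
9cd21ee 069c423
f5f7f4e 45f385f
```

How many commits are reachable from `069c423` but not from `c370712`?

Reachable from 069c423: {069c423, 45f385f, 5a409fd, 61aa9be, 6c76b9d, ba6f123, c370712, f385d14, f5f7f4e}.
Reachable from c370712: {45f385f, 5a409fd, 61aa9be, 6c76b9d, ba6f123, c370712, f385d14}.
In 069c423's history but not c370712's: {069c423, f5f7f4e} — 2 commits.

2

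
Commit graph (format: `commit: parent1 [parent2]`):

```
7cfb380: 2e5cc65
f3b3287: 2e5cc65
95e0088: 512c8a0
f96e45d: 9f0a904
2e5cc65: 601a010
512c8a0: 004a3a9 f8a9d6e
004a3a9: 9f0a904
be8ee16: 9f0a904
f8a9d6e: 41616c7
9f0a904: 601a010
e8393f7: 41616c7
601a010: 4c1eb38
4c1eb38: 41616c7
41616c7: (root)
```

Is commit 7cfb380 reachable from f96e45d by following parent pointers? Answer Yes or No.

Ancestors of f96e45d: {41616c7, 4c1eb38, 601a010, 9f0a904, f96e45d}.
7cfb380 is not in that set, so it is not an ancestor of f96e45d.

No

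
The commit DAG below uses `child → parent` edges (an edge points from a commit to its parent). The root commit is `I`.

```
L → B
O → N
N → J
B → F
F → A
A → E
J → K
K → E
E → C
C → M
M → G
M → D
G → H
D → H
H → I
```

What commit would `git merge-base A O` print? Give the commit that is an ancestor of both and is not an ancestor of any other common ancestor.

E

Ancestors of A: {A, C, D, E, G, H, I, M}.
Ancestors of O: {C, D, E, G, H, I, J, K, M, N, O}.
Common ancestors: {C, D, E, G, H, I, M}.
Among these, E is not an ancestor of any other common ancestor — it is the merge base.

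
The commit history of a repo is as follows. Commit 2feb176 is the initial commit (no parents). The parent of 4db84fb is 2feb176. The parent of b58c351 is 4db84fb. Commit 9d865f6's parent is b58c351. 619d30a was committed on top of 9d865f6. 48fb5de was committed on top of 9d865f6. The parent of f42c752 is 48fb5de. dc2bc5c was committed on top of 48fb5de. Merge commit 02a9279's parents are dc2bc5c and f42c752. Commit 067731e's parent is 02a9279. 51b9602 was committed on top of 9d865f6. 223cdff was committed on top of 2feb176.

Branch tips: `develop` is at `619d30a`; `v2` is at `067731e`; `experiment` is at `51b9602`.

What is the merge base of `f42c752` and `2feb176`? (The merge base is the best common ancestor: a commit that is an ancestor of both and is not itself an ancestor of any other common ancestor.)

2feb176

Ancestors of f42c752: {2feb176, 48fb5de, 4db84fb, 9d865f6, b58c351, f42c752}.
Ancestors of 2feb176: {2feb176}.
Common ancestors: {2feb176}.
The only common ancestor is 2feb176, so it is the merge base.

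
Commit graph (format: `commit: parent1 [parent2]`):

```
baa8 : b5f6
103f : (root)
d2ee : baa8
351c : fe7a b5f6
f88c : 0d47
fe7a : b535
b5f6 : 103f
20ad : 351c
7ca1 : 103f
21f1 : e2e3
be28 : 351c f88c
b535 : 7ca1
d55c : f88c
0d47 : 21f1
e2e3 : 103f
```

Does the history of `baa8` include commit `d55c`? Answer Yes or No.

No

Ancestors of baa8: {103f, b5f6, baa8}.
d55c is not in that set, so it is not an ancestor of baa8.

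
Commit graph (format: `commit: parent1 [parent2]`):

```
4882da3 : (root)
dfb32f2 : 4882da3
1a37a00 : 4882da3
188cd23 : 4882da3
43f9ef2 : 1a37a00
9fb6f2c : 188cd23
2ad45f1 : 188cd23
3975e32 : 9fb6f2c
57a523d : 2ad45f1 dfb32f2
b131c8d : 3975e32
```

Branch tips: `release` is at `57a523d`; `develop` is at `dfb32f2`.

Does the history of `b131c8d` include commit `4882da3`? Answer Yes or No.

Ancestors of b131c8d (commits reachable by following parents): {188cd23, 3975e32, 4882da3, 9fb6f2c, b131c8d}.
4882da3 is in that set, so it is an ancestor of b131c8d.

Yes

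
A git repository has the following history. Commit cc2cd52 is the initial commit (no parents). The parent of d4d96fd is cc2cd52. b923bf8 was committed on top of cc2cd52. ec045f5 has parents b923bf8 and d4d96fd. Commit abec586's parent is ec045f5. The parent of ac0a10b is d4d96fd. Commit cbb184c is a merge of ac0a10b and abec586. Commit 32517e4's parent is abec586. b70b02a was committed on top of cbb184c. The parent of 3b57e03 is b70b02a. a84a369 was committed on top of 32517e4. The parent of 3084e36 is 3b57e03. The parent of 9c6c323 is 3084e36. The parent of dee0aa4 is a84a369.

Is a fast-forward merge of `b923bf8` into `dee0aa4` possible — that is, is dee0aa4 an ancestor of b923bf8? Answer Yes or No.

A fast-forward from dee0aa4 to b923bf8 is possible iff dee0aa4 is an ancestor of b923bf8.
Ancestors of b923bf8: {b923bf8, cc2cd52}.
dee0aa4 is not among them, so fast-forward is not possible.

No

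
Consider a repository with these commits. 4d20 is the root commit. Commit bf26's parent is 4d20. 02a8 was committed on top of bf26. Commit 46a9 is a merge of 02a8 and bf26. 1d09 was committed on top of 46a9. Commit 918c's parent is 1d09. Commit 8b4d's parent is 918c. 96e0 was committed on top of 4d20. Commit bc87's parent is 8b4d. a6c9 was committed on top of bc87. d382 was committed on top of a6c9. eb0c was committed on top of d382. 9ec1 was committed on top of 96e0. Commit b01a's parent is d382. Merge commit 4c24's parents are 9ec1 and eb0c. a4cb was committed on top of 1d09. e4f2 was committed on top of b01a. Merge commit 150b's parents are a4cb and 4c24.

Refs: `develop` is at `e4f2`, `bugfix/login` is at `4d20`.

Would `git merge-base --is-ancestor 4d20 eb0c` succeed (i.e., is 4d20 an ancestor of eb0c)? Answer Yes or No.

Ancestors of eb0c (commits reachable by following parents): {02a8, 1d09, 46a9, 4d20, 8b4d, 918c, a6c9, bc87, bf26, d382, eb0c}.
4d20 is in that set, so it is an ancestor of eb0c.

Yes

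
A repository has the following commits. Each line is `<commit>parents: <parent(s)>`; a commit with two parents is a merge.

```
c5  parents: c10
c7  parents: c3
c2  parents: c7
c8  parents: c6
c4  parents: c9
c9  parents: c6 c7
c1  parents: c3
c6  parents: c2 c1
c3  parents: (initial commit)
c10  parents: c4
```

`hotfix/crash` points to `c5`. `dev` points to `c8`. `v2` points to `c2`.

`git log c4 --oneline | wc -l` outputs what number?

7

Walking parent pointers from c4: reachable set = {c1, c2, c3, c4, c6, c7, c9}.
That is 7 commits.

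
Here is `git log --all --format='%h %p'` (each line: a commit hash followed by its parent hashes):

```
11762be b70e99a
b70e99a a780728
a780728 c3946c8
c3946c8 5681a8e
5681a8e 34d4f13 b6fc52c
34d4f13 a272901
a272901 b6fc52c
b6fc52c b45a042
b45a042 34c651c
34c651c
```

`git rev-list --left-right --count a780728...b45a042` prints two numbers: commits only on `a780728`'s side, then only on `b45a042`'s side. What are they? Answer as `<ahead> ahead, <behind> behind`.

6 ahead, 0 behind

Reachable from a780728: {34c651c, 34d4f13, 5681a8e, a272901, a780728, b45a042, b6fc52c, c3946c8}.
Reachable from b45a042: {34c651c, b45a042}.
Only in a780728's history (ahead): {34d4f13, 5681a8e, a272901, a780728, b6fc52c, c3946c8} — 6.
Only in b45a042's history (behind): {} — 0.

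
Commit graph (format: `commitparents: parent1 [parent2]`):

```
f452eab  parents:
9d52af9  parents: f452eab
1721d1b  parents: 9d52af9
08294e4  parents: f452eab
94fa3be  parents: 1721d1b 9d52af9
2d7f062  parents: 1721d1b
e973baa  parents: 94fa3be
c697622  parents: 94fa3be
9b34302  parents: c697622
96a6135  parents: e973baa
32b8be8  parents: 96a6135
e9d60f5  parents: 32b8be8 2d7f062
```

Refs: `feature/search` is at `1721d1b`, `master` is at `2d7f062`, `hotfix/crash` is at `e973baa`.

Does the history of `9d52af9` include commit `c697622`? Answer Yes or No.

No

Ancestors of 9d52af9: {9d52af9, f452eab}.
c697622 is not in that set, so it is not an ancestor of 9d52af9.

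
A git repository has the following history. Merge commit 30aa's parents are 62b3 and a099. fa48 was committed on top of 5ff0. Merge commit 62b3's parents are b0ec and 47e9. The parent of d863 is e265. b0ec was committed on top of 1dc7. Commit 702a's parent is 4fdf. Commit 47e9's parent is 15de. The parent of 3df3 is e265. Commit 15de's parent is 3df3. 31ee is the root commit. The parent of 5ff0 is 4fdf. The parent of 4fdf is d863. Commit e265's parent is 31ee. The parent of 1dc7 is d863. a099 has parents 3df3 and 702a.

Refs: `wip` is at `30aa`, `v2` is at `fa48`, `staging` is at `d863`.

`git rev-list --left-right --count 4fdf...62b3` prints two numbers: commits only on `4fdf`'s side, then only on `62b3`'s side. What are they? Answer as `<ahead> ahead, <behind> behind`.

1 ahead, 6 behind

Reachable from 4fdf: {31ee, 4fdf, d863, e265}.
Reachable from 62b3: {15de, 1dc7, 31ee, 3df3, 47e9, 62b3, b0ec, d863, e265}.
Only in 4fdf's history (ahead): {4fdf} — 1.
Only in 62b3's history (behind): {15de, 1dc7, 3df3, 47e9, 62b3, b0ec} — 6.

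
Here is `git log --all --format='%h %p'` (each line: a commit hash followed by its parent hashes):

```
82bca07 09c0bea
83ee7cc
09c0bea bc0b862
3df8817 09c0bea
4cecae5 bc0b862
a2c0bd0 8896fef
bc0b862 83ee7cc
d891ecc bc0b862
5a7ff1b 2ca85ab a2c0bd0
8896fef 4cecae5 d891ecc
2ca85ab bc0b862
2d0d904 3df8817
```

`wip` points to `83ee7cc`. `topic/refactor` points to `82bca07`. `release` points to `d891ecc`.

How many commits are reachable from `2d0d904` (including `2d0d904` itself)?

5

Walking parent pointers from 2d0d904: reachable set = {09c0bea, 2d0d904, 3df8817, 83ee7cc, bc0b862}.
That is 5 commits.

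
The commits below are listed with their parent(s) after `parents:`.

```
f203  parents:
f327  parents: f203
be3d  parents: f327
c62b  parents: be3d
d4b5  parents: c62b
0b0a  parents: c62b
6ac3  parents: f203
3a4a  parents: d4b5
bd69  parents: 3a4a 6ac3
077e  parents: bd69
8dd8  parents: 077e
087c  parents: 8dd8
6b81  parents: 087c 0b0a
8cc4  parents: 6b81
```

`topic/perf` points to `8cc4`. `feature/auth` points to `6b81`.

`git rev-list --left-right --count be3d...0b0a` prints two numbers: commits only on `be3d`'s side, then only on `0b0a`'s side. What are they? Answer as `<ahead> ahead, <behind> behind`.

0 ahead, 2 behind

Reachable from be3d: {be3d, f203, f327}.
Reachable from 0b0a: {0b0a, be3d, c62b, f203, f327}.
Only in be3d's history (ahead): {} — 0.
Only in 0b0a's history (behind): {0b0a, c62b} — 2.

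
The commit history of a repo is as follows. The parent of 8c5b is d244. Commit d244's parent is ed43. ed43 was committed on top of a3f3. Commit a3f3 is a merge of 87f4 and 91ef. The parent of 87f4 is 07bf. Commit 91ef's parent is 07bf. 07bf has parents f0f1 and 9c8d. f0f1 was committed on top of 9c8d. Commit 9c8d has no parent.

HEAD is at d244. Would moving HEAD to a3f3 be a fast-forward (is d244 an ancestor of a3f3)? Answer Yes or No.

A fast-forward from d244 to a3f3 is possible iff d244 is an ancestor of a3f3.
Ancestors of a3f3: {07bf, 87f4, 91ef, 9c8d, a3f3, f0f1}.
d244 is not among them, so fast-forward is not possible.

No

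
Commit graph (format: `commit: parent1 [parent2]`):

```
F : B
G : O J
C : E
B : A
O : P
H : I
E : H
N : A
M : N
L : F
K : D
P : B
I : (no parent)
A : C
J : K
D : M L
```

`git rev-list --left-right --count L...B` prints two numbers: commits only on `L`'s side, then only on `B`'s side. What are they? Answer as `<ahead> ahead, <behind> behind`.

2 ahead, 0 behind

Reachable from L: {A, B, C, E, F, H, I, L}.
Reachable from B: {A, B, C, E, H, I}.
Only in L's history (ahead): {F, L} — 2.
Only in B's history (behind): {} — 0.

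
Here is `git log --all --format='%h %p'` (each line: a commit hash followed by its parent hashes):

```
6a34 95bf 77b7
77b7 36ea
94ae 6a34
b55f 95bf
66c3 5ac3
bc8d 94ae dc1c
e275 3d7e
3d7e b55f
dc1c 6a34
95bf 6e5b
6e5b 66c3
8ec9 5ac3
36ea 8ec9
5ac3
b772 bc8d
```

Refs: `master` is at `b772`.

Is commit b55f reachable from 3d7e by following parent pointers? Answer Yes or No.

Ancestors of 3d7e (commits reachable by following parents): {3d7e, 5ac3, 66c3, 6e5b, 95bf, b55f}.
b55f is in that set, so it is an ancestor of 3d7e.

Yes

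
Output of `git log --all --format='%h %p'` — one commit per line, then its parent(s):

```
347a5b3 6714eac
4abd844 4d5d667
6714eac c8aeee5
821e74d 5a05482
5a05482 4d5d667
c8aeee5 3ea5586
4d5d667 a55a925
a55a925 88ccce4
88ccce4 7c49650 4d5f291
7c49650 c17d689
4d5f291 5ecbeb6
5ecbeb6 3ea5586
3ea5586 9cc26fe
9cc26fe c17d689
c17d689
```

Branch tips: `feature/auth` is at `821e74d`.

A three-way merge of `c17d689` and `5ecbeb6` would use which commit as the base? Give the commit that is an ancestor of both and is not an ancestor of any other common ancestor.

Ancestors of c17d689: {c17d689}.
Ancestors of 5ecbeb6: {3ea5586, 5ecbeb6, 9cc26fe, c17d689}.
Common ancestors: {c17d689}.
The only common ancestor is c17d689, so it is the merge base.

c17d689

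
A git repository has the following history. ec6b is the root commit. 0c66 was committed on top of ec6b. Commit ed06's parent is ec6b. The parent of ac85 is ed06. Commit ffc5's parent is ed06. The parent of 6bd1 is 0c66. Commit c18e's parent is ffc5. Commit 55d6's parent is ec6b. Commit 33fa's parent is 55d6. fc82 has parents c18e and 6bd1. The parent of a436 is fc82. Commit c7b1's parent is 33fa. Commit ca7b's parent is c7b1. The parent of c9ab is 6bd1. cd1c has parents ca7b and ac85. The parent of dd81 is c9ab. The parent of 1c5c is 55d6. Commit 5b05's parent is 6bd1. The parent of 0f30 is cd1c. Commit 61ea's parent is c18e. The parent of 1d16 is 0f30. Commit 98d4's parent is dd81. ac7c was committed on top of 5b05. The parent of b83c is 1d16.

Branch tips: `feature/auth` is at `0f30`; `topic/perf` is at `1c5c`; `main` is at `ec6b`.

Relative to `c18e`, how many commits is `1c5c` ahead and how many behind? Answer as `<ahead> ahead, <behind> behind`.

2 ahead, 3 behind

Reachable from 1c5c: {1c5c, 55d6, ec6b}.
Reachable from c18e: {c18e, ec6b, ed06, ffc5}.
Only in 1c5c's history (ahead): {1c5c, 55d6} — 2.
Only in c18e's history (behind): {c18e, ed06, ffc5} — 3.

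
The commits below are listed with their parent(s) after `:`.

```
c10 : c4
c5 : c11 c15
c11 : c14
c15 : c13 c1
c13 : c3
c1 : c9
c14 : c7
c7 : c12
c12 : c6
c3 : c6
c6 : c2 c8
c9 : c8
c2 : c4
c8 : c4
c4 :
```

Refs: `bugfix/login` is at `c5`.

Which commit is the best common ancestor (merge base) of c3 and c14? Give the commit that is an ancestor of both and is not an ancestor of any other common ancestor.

Ancestors of c3: {c2, c3, c4, c6, c8}.
Ancestors of c14: {c12, c14, c2, c4, c6, c7, c8}.
Common ancestors: {c2, c4, c6, c8}.
Among these, c6 is not an ancestor of any other common ancestor — it is the merge base.

c6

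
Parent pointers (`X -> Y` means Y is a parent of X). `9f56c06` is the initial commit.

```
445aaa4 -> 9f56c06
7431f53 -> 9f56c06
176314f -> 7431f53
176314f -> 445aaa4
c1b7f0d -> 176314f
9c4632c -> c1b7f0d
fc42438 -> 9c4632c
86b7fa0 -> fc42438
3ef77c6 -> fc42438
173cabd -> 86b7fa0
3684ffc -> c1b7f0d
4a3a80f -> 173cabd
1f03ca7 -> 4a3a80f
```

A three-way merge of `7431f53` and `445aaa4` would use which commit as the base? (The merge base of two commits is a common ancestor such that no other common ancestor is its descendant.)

9f56c06

Ancestors of 7431f53: {7431f53, 9f56c06}.
Ancestors of 445aaa4: {445aaa4, 9f56c06}.
Common ancestors: {9f56c06}.
The only common ancestor is 9f56c06, so it is the merge base.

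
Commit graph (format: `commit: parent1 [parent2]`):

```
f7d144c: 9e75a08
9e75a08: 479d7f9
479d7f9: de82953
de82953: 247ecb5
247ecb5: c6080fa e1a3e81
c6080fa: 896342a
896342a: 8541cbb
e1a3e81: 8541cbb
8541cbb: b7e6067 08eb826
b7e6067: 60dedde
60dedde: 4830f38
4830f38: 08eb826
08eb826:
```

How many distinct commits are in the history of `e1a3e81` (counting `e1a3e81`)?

6

Walking parent pointers from e1a3e81: reachable set = {08eb826, 4830f38, 60dedde, 8541cbb, b7e6067, e1a3e81}.
That is 6 commits.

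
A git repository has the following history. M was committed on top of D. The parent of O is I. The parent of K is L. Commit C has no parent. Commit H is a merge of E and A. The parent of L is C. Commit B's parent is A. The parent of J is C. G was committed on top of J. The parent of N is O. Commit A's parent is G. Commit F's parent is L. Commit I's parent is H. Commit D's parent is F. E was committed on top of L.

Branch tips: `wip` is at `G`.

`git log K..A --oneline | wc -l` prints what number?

3

Reachable from A: {A, C, G, J}.
Reachable from K: {C, K, L}.
In A's history but not K's: {A, G, J} — 3 commits.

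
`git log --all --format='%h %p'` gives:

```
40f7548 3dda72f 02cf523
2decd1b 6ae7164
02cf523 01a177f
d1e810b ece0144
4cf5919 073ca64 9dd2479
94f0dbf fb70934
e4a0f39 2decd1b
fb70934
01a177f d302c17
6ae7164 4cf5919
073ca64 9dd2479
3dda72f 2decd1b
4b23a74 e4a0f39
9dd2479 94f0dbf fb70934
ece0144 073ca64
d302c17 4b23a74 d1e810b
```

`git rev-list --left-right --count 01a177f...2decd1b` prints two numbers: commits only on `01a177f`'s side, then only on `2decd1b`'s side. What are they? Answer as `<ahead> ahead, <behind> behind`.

6 ahead, 0 behind

Reachable from 01a177f: {01a177f, 073ca64, 2decd1b, 4b23a74, 4cf5919, 6ae7164, 94f0dbf, 9dd2479, d1e810b, d302c17, e4a0f39, ece0144, fb70934}.
Reachable from 2decd1b: {073ca64, 2decd1b, 4cf5919, 6ae7164, 94f0dbf, 9dd2479, fb70934}.
Only in 01a177f's history (ahead): {01a177f, 4b23a74, d1e810b, d302c17, e4a0f39, ece0144} — 6.
Only in 2decd1b's history (behind): {} — 0.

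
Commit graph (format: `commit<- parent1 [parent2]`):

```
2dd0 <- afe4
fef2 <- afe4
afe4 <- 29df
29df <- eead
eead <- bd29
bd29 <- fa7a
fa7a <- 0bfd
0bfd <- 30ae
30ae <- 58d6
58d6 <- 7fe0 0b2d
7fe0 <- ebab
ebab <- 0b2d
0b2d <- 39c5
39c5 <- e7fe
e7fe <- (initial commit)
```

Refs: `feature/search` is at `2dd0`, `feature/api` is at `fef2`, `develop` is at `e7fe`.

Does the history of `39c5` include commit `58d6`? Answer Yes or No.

No

Ancestors of 39c5: {39c5, e7fe}.
58d6 is not in that set, so it is not an ancestor of 39c5.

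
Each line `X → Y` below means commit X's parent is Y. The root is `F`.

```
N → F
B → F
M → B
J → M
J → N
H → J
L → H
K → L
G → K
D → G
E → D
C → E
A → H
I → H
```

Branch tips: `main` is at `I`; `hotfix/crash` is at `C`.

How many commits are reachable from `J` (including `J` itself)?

5

Walking parent pointers from J: reachable set = {B, F, J, M, N}.
That is 5 commits.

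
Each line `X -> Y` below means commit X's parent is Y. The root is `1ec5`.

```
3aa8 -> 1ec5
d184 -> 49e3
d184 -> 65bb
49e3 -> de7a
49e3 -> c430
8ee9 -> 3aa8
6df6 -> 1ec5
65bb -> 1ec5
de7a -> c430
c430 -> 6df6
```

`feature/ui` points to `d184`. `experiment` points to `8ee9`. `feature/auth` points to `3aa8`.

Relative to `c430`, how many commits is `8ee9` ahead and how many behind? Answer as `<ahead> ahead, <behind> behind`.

Reachable from 8ee9: {1ec5, 3aa8, 8ee9}.
Reachable from c430: {1ec5, 6df6, c430}.
Only in 8ee9's history (ahead): {3aa8, 8ee9} — 2.
Only in c430's history (behind): {6df6, c430} — 2.

2 ahead, 2 behind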